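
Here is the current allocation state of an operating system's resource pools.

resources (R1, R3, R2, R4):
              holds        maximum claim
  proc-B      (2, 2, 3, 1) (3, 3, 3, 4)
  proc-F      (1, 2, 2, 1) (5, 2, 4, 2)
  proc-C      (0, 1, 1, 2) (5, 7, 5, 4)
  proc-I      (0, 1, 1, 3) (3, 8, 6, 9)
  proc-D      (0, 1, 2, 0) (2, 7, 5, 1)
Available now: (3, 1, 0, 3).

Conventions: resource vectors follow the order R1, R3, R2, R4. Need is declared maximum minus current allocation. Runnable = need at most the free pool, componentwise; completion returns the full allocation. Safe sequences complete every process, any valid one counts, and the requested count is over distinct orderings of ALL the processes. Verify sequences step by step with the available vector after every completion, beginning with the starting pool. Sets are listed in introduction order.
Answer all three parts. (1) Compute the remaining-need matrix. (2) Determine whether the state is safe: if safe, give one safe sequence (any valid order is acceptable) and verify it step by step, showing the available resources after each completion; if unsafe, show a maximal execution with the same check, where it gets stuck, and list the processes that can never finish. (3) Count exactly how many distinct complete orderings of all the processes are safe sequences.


(1) Outstanding need per process (order R1, R3, R2, R4):
  proc-B: (1, 1, 0, 3)
  proc-F: (4, 0, 2, 1)
  proc-C: (5, 6, 4, 2)
  proc-I: (3, 7, 5, 6)
  proc-D: (2, 6, 3, 1)
(2) UNSAFE.
Key observation: even finishing proc-B, proc-F leaves just (6, 5, 5, 5) free — too little R3 for any of the remaining processes.
Going as far as possible: proc-B, proc-F; after that, nothing fits. Step-by-step check:
  pool = (3, 1, 0, 3)
  run proc-B (needs (1, 1, 0, 3), free (3, 1, 0, 3)); after release of (2, 2, 3, 1) the pool is (5, 3, 3, 4)
  run proc-F (needs (4, 0, 2, 1), free (5, 3, 3, 4)); after release of (1, 2, 2, 1) the pool is (6, 5, 5, 5)
  proc-C cannot run: need (5, 6, 4, 2) vs free (6, 5, 5, 5) (insufficient R3)
  proc-I cannot run: need (3, 7, 5, 6) vs free (6, 5, 5, 5) (insufficient R3 and R4)
  proc-D cannot run: need (2, 6, 3, 1) vs free (6, 5, 5, 5) (insufficient R3)
Never able to finish: proc-C, proc-I and proc-D.
(3) Exactly 0 of the possible complete orderings are safe sequences.


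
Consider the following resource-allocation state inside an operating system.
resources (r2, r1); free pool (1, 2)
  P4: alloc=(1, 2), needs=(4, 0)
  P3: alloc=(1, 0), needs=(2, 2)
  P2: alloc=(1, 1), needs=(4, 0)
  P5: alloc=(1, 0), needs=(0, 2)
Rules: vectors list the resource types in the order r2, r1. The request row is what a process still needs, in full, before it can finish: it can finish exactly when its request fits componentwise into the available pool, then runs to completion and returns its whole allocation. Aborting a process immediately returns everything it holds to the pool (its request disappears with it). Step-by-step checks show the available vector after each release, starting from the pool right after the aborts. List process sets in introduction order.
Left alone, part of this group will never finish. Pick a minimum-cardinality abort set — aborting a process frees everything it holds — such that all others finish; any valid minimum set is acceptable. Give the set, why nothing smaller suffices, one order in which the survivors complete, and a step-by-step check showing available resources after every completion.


Minimum abort set: P2.
Key observation: no ordering could ever have run P4 before the abort of P2; with (1, 1) back in the pool it fits at step 3.
Minimality: the empty abort set fails — the state is deadlocked as it stands.
One survivor order: P3, P5, P4. Walking it through (post-abort pool first):
  pool = (2, 3)
  P3 needs (2, 2) <= (2, 3) -> finishes; pool += (1, 0) = (3, 3)
  P5 needs (0, 2) <= (3, 3) -> finishes; pool += (1, 0) = (4, 3)
  P4 needs (4, 0) <= (4, 3) -> finishes; pool += (1, 2) = (5, 5)


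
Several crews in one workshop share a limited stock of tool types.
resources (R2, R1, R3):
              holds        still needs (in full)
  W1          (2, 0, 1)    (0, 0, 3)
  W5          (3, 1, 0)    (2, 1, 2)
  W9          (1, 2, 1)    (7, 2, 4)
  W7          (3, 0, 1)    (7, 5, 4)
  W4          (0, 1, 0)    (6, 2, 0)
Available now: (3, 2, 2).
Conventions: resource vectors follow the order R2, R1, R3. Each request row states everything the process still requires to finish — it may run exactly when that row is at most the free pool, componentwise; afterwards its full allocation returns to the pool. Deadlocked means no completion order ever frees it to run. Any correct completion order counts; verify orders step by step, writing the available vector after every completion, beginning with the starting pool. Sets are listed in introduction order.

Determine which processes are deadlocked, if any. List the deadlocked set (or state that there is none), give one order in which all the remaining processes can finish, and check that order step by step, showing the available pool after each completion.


Deadlocked: W1, W9 and W7.
Key observation: after W5, W4 complete, (6, 4, 2) is the best the pool ever gets, yet each leftover process wants more R3.
A valid finishing order for the others: W5, W4. Check, step by step:
  pool = (3, 2, 2)
  W5 needs (2, 1, 2) <= (3, 2, 2) -> finishes; pool += (3, 1, 0) = (6, 3, 2)
  W4 needs (6, 2, 0) <= (6, 3, 2) -> finishes; pool += (0, 1, 0) = (6, 4, 2)
The stuck group stays short no matter what:
  W1 still needs (0, 0, 3) but only (6, 4, 2) is free — short on R3
  W9 still needs (7, 2, 4) but only (6, 4, 2) is free — short on R2 and R3
  W7 still needs (7, 5, 4) but only (6, 4, 2) is free — short on R2, R1 and R3


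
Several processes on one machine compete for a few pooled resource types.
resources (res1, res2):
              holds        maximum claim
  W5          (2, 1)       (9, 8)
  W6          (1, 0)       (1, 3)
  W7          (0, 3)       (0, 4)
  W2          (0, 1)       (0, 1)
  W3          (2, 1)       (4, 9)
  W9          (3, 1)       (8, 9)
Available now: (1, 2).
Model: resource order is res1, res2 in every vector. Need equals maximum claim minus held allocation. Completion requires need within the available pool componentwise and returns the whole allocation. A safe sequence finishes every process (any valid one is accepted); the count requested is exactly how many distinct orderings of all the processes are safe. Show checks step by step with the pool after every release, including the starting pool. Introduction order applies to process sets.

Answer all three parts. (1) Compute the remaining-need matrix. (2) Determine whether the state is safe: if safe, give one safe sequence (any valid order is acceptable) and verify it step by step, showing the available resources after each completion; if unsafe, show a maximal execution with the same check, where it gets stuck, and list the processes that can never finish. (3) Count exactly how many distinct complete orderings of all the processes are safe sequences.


(1) Outstanding need per process (order res1, res2):
  W5: (7, 7)
  W6: (0, 3)
  W7: (0, 1)
  W2: (0, 0)
  W3: (2, 8)
  W9: (5, 8)
(2) UNSAFE.
Key observation: W2, W6, W7 can finish, but then (2, 6) is all there is, and the blocked group's res2 demands exceed it.
Going as far as possible: W2, W6, W7; after that, nothing fits. Walking it through:
  pool = (1, 2)
  run W2 (needs (0, 0), free (1, 2)); after release of (0, 1) the pool is (1, 3)
  run W6 (needs (0, 3), free (1, 3)); after release of (1, 0) the pool is (2, 3)
  run W7 (needs (0, 1), free (2, 3)); after release of (0, 3) the pool is (2, 6)
  blocked: W5 wants (7, 7), pool (2, 6) — not enough res1 and res2
  blocked: W3 wants (2, 8), pool (2, 6) — not enough res2
  blocked: W9 wants (5, 8), pool (2, 6) — not enough res1 and res2
Processes that can never finish: W5, W3 and W9.
(3) Exactly 0 of the possible complete orderings are safe sequences.


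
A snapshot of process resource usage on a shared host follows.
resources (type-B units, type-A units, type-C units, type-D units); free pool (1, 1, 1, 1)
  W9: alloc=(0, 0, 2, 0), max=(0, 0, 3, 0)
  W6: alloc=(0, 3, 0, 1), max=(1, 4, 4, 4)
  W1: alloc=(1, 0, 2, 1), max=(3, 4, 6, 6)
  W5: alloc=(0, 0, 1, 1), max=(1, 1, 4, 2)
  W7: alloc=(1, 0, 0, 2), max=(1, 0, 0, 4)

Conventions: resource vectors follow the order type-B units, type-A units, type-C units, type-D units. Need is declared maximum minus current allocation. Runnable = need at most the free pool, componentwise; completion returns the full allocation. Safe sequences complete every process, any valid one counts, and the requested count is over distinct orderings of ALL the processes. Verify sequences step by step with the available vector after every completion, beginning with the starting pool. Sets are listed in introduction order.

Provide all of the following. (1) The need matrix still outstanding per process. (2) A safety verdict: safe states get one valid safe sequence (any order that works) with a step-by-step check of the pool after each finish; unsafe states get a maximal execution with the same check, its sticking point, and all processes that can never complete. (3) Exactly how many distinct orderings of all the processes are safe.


(1) Need matrix, components ordered type-B units, type-A units, type-C units, type-D units:
  W9: (0, 0, 1, 0)
  W6: (1, 1, 4, 3)
  W1: (2, 4, 4, 5)
  W5: (1, 1, 3, 1)
  W7: (0, 0, 0, 2)
(2) SAFE, for example via the order W9, W5, W7, W6, W1.
Key observation: W9 is the earliest step where a requested resource binds exactly: need (0, 0, 1, 0), pool (1, 1, 1, 1) at its turn.
Step-by-step check:
  pool = (1, 1, 1, 1)
  W9 needs (0, 0, 1, 0) <= (1, 1, 1, 1) -> finishes; pool += (0, 0, 2, 0) = (1, 1, 3, 1)
  W5 needs (1, 1, 3, 1) <= (1, 1, 3, 1) -> finishes; pool += (0, 0, 1, 1) = (1, 1, 4, 2)
  W7 needs (0, 0, 0, 2) <= (1, 1, 4, 2) -> finishes; pool += (1, 0, 0, 2) = (2, 1, 4, 4)
  W6 needs (1, 1, 4, 3) <= (2, 1, 4, 4) -> finishes; pool += (0, 3, 0, 1) = (2, 4, 4, 5)
  W1 needs (2, 4, 4, 5) <= (2, 4, 4, 5) -> finishes; pool += (1, 0, 2, 1) = (3, 4, 6, 6)
(3) The exact count: 1 of the possible complete orderings is a safe sequence.


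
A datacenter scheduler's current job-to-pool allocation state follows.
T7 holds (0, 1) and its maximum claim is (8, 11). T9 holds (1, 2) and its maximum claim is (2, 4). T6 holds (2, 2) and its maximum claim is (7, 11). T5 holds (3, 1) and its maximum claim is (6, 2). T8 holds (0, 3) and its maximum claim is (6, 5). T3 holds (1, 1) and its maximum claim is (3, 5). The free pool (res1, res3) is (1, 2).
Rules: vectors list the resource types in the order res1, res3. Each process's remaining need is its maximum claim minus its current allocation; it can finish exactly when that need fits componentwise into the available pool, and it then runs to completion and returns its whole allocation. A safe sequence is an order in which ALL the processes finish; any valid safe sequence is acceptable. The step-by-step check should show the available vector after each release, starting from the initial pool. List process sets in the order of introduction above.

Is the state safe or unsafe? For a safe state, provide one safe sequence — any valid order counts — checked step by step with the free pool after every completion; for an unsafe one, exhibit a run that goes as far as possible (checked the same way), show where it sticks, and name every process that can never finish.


SAFE — a valid safe sequence is T9, T3, T5, T8, T6, T7.
Key observation: T9 marks the first exact bind of the order: its need (1, 2) fits the free (1, 2) with zero slack on a requested resource.
Step-by-step check:
  pool = (1, 2)
  T9: need (1, 2) fits (1, 2); releases (1, 2), pool now (2, 4)
  T3: need (2, 4) fits (2, 4); releases (1, 1), pool now (3, 5)
  T5: need (3, 1) fits (3, 5); releases (3, 1), pool now (6, 6)
  T8: need (6, 2) fits (6, 6); releases (0, 3), pool now (6, 9)
  T6: need (5, 9) fits (6, 9); releases (2, 2), pool now (8, 11)
  T7: need (8, 10) fits (8, 11); releases (0, 1), pool now (8, 12)


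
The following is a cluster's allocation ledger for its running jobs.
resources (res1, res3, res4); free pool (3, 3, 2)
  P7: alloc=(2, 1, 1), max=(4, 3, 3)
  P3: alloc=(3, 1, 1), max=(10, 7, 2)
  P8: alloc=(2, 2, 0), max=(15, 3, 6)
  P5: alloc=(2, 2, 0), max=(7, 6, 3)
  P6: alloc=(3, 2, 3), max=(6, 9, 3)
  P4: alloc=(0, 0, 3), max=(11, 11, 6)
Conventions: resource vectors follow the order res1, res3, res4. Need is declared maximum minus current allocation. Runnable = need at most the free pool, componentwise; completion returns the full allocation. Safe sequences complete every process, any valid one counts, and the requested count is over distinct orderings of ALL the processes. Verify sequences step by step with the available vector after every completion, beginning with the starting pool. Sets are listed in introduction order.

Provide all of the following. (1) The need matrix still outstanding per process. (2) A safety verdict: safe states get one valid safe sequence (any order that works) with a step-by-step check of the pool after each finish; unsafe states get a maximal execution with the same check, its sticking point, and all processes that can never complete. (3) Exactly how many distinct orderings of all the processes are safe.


(1) Need matrix, components ordered res1, res3, res4:
  P7: (2, 2, 2)
  P3: (7, 6, 1)
  P8: (13, 1, 6)
  P5: (5, 4, 3)
  P6: (3, 7, 0)
  P4: (11, 11, 3)
(2) SAFE, for example via the order P7, P5, P3, P6, P8, P4.
Key observation: reading the order forward, P7 is the first process whose need (2, 2, 2) meets the free pool (3, 3, 2) exactly on a resource it requests.
Walking it through:
  pool = (3, 3, 2)
  run P7 (needs (2, 2, 2), free (3, 3, 2)); after release of (2, 1, 1) the pool is (5, 4, 3)
  run P5 (needs (5, 4, 3), free (5, 4, 3)); after release of (2, 2, 0) the pool is (7, 6, 3)
  run P3 (needs (7, 6, 1), free (7, 6, 3)); after release of (3, 1, 1) the pool is (10, 7, 4)
  run P6 (needs (3, 7, 0), free (10, 7, 4)); after release of (3, 2, 3) the pool is (13, 9, 7)
  run P8 (needs (13, 1, 6), free (13, 9, 7)); after release of (2, 2, 0) the pool is (15, 11, 7)
  run P4 (needs (11, 11, 3), free (15, 11, 7)); after release of (0, 0, 3) the pool is (15, 11, 10)
(3) Precisely 1 of the possible complete orderings is a safe sequence.


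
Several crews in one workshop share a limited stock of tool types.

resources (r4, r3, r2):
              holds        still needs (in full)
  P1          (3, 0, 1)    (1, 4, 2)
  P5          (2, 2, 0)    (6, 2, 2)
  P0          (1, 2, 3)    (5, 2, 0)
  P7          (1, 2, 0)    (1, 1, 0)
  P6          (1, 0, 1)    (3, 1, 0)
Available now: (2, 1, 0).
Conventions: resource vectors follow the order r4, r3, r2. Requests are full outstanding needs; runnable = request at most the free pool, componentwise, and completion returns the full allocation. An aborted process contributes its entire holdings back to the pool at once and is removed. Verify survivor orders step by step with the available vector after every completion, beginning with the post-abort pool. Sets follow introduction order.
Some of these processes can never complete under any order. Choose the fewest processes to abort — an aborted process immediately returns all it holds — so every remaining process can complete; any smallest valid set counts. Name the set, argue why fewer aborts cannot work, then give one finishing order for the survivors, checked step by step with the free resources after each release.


Abort P0.
Key observation: aborting P0 returns (1, 2, 3), and P1 — hopeless before — runs at step 2 with the returned capacity in the pool.
Why nothing smaller works: aborting no one leaves the state deadlocked as given.
The survivors complete as P7, P1, P5, P6. Step-by-step check (starting from the post-abort pool):
  pool = (3, 3, 3)
  P7 needs (1, 1, 0) <= (3, 3, 3) -> finishes; pool += (1, 2, 0) = (4, 5, 3)
  P1 needs (1, 4, 2) <= (4, 5, 3) -> finishes; pool += (3, 0, 1) = (7, 5, 4)
  P5 needs (6, 2, 2) <= (7, 5, 4) -> finishes; pool += (2, 2, 0) = (9, 7, 4)
  P6 needs (3, 1, 0) <= (9, 7, 4) -> finishes; pool += (1, 0, 1) = (10, 7, 5)


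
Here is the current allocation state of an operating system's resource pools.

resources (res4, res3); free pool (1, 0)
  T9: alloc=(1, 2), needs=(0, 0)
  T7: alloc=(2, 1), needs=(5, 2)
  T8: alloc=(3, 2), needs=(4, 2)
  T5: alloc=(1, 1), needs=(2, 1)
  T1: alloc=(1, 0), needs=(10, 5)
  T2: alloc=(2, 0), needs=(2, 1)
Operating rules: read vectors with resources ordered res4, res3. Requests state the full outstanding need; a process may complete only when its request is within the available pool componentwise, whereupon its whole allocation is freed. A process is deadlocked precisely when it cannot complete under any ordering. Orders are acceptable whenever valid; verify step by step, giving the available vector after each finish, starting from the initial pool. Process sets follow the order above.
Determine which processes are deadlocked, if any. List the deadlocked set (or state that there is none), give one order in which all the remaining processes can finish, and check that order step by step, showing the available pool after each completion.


No process is deadlocked.
Key observation: beginning at T9, releases accumulate fast enough that every process eventually fits.
The rest can finish in the order T9, T2, T8, T7, T5, T1. Walking it through:
  pool = (1, 0)
  T9: need (0, 0) fits (1, 0); releases (1, 2), pool now (2, 2)
  T2: need (2, 1) fits (2, 2); releases (2, 0), pool now (4, 2)
  T8: need (4, 2) fits (4, 2); releases (3, 2), pool now (7, 4)
  T7: need (5, 2) fits (7, 4); releases (2, 1), pool now (9, 5)
  T5: need (2, 1) fits (9, 5); releases (1, 1), pool now (10, 6)
  T1: need (10, 5) fits (10, 6); releases (1, 0), pool now (11, 6)


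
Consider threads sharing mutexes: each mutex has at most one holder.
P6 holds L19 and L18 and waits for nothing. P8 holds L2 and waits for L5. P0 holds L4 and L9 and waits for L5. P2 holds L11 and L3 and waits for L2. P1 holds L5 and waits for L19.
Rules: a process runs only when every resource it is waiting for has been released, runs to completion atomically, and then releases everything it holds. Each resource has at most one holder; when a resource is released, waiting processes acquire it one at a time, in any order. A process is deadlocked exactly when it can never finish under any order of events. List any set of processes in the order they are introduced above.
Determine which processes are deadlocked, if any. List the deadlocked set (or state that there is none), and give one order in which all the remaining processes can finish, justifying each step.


Nothing here is deadlocked.
Key observation: the wait graph is acyclic; completion cascades from the unblocked processes through everyone else.
A valid finishing order for the others: P6, P1, P8, P0, P2.
Walking it through:
  P6: no waits; runs immediately, freeing L19 and L18
  P1 waits on L19 — all released -> runs and releases L5
  P8 waits on L5 — all released -> runs and releases L2
  P0 waits on L5 — all released -> runs and releases L4 and L9
  P2 waits on L2 — all released -> runs and releases L11 and L3


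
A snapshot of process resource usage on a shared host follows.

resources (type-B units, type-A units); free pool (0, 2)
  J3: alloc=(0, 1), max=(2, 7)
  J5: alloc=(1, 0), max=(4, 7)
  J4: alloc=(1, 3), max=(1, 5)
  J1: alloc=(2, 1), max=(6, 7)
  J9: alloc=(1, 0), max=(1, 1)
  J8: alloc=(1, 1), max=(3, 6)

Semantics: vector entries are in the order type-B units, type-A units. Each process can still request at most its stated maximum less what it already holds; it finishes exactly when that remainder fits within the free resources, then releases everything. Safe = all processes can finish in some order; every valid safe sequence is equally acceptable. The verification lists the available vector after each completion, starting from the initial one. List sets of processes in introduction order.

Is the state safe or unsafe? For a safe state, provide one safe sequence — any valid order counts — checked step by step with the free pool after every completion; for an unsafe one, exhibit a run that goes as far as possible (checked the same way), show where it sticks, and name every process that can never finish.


SAFE, for example via the order J4, J9, J8, J3, J5, J1.
Key observation: at J4 the run first touches a limit — (0, 2) against (0, 2), exact on a resource it actually requests.
Check, step by step:
  pool = (0, 2)
  J4: need (0, 2) fits (0, 2); releases (1, 3), pool now (1, 5)
  J9: need (0, 1) fits (1, 5); releases (1, 0), pool now (2, 5)
  J8: need (2, 5) fits (2, 5); releases (1, 1), pool now (3, 6)
  J3: need (2, 6) fits (3, 6); releases (0, 1), pool now (3, 7)
  J5: need (3, 7) fits (3, 7); releases (1, 0), pool now (4, 7)
  J1: need (4, 6) fits (4, 7); releases (2, 1), pool now (6, 8)


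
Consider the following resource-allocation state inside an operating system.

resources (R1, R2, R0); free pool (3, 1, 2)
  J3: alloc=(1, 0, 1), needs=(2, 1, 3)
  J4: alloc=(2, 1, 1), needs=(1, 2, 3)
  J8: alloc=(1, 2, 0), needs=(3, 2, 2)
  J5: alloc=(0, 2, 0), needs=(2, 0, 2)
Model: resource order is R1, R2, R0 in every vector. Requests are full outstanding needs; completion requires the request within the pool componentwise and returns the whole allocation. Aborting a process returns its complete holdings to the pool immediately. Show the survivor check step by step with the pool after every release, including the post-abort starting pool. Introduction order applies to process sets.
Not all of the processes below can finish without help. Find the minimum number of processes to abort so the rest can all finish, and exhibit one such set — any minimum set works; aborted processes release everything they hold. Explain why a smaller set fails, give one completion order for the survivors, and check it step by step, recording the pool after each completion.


Minimum abort set: J4.
Key observation: no ordering could ever have run J3 before the abort of J4; with (2, 1, 1) back in the pool it fits at step 3.
Why nothing smaller works: aborting no one leaves the state deadlocked as given.
Survivors finish in the order: J5, J8, J3. Verifying each step (pool after the aborts first):
  pool = (5, 2, 3)
  J5 needs (2, 0, 2) <= (5, 2, 3) -> finishes; pool += (0, 2, 0) = (5, 4, 3)
  J8 needs (3, 2, 2) <= (5, 4, 3) -> finishes; pool += (1, 2, 0) = (6, 6, 3)
  J3 needs (2, 1, 3) <= (6, 6, 3) -> finishes; pool += (1, 0, 1) = (7, 6, 4)


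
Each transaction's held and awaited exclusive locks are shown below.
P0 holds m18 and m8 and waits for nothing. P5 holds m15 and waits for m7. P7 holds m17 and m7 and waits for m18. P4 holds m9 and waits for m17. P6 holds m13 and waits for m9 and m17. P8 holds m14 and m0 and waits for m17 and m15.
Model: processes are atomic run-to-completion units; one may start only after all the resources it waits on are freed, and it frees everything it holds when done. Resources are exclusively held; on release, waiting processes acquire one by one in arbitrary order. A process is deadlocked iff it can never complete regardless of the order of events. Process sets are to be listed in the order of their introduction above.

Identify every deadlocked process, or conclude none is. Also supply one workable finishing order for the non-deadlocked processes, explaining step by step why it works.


Nothing here is deadlocked.
Key observation: all waits point, directly or indirectly, at processes that can finish, so nothing is permanently blocked.
The rest can finish in the order P0, P7, P4, P5, P8, P6.
Check, step by step:
  run P0 (it waits on nothing); releases m18 and m8
  P7 waits on m18 — all released -> runs and releases m17 and m7
  P4 waits on m17 — all released -> runs and releases m9
  P5 waits on m7 — all released -> runs and releases m15
  P8 waits on m17 and m15 — all released -> runs and releases m14 and m0
  P6 waits on m9 and m17 — all released -> runs and releases m13


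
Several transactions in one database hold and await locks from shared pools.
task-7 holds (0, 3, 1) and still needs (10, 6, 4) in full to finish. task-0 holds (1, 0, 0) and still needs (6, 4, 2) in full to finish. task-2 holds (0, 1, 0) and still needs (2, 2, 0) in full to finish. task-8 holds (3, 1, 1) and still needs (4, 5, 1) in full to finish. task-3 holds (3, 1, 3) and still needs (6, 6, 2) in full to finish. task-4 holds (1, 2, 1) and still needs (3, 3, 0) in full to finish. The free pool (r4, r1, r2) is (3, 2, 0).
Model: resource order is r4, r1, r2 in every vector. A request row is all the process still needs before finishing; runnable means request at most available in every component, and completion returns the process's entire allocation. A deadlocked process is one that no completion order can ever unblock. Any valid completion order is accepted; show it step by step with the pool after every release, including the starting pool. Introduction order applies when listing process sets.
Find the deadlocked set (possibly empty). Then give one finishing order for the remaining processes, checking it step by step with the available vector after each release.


The deadlocked set is empty.
Key observation: beginning at task-2, releases accumulate fast enough that every process eventually fits.
A valid finishing order for the others: task-2, task-4, task-8, task-3, task-7, task-0. Verifying each step:
  pool = (3, 2, 0)
  run task-2 (needs (2, 2, 0), free (3, 2, 0)); after release of (0, 1, 0) the pool is (3, 3, 0)
  run task-4 (needs (3, 3, 0), free (3, 3, 0)); after release of (1, 2, 1) the pool is (4, 5, 1)
  run task-8 (needs (4, 5, 1), free (4, 5, 1)); after release of (3, 1, 1) the pool is (7, 6, 2)
  run task-3 (needs (6, 6, 2), free (7, 6, 2)); after release of (3, 1, 3) the pool is (10, 7, 5)
  run task-7 (needs (10, 6, 4), free (10, 7, 5)); after release of (0, 3, 1) the pool is (10, 10, 6)
  run task-0 (needs (6, 4, 2), free (10, 10, 6)); after release of (1, 0, 0) the pool is (11, 10, 6)


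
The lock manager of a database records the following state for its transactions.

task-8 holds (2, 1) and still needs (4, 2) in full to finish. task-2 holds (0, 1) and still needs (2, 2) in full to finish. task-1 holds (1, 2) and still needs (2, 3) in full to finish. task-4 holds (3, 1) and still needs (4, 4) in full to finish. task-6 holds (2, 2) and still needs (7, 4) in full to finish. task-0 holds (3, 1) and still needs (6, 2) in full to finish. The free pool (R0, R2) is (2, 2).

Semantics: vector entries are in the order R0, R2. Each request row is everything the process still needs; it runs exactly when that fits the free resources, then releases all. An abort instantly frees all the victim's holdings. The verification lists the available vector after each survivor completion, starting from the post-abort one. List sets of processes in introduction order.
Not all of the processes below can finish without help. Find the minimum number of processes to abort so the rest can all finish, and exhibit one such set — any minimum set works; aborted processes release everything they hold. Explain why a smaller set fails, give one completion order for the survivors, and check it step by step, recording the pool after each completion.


Minimum abort set: task-4.
Key observation: task-0 could never have finished before the abort; with (3, 1) returned by task-4, it fits at step 2.
No smaller set exists: with zero aborts the deadlock remains.
One survivor order: task-1, task-0, task-2, task-6, task-8. Check, step by step (post-abort pool first):
  pool = (5, 3)
  task-1 needs (2, 3) <= (5, 3) -> finishes; pool += (1, 2) = (6, 5)
  task-0 needs (6, 2) <= (6, 5) -> finishes; pool += (3, 1) = (9, 6)
  task-2 needs (2, 2) <= (9, 6) -> finishes; pool += (0, 1) = (9, 7)
  task-6 needs (7, 4) <= (9, 7) -> finishes; pool += (2, 2) = (11, 9)
  task-8 needs (4, 2) <= (11, 9) -> finishes; pool += (2, 1) = (13, 10)


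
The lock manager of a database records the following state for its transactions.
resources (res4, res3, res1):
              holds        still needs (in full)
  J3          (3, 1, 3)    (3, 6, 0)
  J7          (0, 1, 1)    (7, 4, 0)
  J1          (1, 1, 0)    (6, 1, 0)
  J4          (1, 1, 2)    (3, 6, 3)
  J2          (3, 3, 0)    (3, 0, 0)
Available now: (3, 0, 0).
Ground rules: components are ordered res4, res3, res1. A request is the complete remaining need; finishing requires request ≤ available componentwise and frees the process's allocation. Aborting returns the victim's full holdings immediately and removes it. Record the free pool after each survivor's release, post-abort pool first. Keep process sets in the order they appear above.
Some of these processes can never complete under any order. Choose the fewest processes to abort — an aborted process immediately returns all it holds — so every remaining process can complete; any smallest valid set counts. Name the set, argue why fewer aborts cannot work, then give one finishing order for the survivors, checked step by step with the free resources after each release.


Minimum abort set: J3.
Key observation: aborting J3 returns (3, 1, 3), and J4 — hopeless before — runs at step 4 with the returned capacity in the pool.
Minimality: the empty abort set fails — the state is deadlocked as it stands.
One survivor order: J2, J1, J7, J4. Check, step by step (post-abort pool first):
  pool = (6, 1, 3)
  J2 needs (3, 0, 0) <= (6, 1, 3) -> finishes; pool += (3, 3, 0) = (9, 4, 3)
  J1 needs (6, 1, 0) <= (9, 4, 3) -> finishes; pool += (1, 1, 0) = (10, 5, 3)
  J7 needs (7, 4, 0) <= (10, 5, 3) -> finishes; pool += (0, 1, 1) = (10, 6, 4)
  J4 needs (3, 6, 3) <= (10, 6, 4) -> finishes; pool += (1, 1, 2) = (11, 7, 6)


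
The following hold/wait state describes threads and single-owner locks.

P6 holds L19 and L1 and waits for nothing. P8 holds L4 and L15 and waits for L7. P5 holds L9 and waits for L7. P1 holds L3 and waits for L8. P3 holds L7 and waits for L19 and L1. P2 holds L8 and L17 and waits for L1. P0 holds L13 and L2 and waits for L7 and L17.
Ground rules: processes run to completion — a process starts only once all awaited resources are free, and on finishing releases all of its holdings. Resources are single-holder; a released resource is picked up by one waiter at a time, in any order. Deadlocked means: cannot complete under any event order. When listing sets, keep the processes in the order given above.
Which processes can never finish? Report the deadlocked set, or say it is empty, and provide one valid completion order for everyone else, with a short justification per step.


The deadlocked set is empty.
Key observation: the wait relation is loop-free; peeling off processes with no waits unwinds the whole state.
The rest can finish in the order P6, P2, P3, P0, P8, P5, P1.
Walking it through:
  P6 waits on nothing -> runs at once and releases L19 and L1
  P2 waits on L1 — all released -> runs and releases L8 and L17
  P3 waits on L19 and L1 — all released -> runs and releases L7
  P0 waits on L7 and L17 — all released -> runs and releases L13 and L2
  P8 waits on L7 — all released -> runs and releases L4 and L15
  P5 waits on L7 — all released -> runs and releases L9
  P1 waits on L8 — all released -> runs and releases L3


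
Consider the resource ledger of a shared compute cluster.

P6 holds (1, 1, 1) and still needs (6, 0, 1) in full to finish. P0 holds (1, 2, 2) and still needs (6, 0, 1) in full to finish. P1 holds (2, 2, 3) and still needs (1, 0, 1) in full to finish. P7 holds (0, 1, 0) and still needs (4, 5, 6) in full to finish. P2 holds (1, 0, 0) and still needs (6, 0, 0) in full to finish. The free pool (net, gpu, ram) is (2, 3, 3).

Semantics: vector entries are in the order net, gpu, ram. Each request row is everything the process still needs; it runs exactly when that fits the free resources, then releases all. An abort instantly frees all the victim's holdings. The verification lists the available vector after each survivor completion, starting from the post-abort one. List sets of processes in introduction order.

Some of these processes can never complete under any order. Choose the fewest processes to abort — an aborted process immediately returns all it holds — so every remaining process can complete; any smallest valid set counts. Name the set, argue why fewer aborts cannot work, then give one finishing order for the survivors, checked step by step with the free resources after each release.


The answer: abort P6 and P0.
Key observation: P2 had no path to completion before; after the abort of P6 and P0 ((2, 3, 3) returned), step 3 is where it fits.
Why nothing smaller works — every single abort fails: P6 alone leaves P0 blocked (short on net); P0 alone leaves P6 blocked (short on net); P1 alone leaves P6 blocked (short on net); P7 alone leaves P6 blocked (short on net); P2 alone leaves P6 blocked (short on net).
One survivor order: P7, P1, P2. Check, step by step (post-abort pool first):
  pool = (4, 6, 6)
  P7 needs (4, 5, 6) <= (4, 6, 6) -> finishes; pool += (0, 1, 0) = (4, 7, 6)
  P1 needs (1, 0, 1) <= (4, 7, 6) -> finishes; pool += (2, 2, 3) = (6, 9, 9)
  P2 needs (6, 0, 0) <= (6, 9, 9) -> finishes; pool += (1, 0, 0) = (7, 9, 9)


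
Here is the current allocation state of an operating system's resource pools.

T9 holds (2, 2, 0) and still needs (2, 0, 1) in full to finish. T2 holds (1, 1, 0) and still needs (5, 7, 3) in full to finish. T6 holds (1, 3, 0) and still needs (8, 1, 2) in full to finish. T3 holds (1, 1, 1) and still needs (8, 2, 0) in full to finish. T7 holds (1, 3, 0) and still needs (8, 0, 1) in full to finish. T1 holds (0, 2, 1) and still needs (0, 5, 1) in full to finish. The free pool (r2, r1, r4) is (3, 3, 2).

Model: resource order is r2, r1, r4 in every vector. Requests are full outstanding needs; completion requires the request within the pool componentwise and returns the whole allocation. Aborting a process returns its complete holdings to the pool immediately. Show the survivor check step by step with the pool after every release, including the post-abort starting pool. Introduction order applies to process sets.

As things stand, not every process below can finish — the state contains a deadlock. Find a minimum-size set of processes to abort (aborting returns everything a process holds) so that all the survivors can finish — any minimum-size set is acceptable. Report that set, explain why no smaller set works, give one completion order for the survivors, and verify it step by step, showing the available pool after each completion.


The answer: abort T3 and T7.
Key observation: aborting T3 and T7 returns (2, 4, 1), and T6 — hopeless before — runs at step 4 with the returned capacity in the pool.
No one abort is enough; case by case: T9 alone leaves T6 blocked (short on r2); T2 alone leaves T6 blocked (short on r2); T6 alone leaves T3 blocked (short on r2); T3 alone leaves T6 blocked (short on r2); T7 alone leaves T6 blocked (short on r2); T1 alone leaves T6 blocked (short on r2).
One survivor order: T1, T2, T9, T6. Walking it through (post-abort pool first):
  pool = (5, 7, 3)
  run T1 (needs (0, 5, 1), free (5, 7, 3)); after release of (0, 2, 1) the pool is (5, 9, 4)
  run T2 (needs (5, 7, 3), free (5, 9, 4)); after release of (1, 1, 0) the pool is (6, 10, 4)
  run T9 (needs (2, 0, 1), free (6, 10, 4)); after release of (2, 2, 0) the pool is (8, 12, 4)
  run T6 (needs (8, 1, 2), free (8, 12, 4)); after release of (1, 3, 0) the pool is (9, 15, 4)


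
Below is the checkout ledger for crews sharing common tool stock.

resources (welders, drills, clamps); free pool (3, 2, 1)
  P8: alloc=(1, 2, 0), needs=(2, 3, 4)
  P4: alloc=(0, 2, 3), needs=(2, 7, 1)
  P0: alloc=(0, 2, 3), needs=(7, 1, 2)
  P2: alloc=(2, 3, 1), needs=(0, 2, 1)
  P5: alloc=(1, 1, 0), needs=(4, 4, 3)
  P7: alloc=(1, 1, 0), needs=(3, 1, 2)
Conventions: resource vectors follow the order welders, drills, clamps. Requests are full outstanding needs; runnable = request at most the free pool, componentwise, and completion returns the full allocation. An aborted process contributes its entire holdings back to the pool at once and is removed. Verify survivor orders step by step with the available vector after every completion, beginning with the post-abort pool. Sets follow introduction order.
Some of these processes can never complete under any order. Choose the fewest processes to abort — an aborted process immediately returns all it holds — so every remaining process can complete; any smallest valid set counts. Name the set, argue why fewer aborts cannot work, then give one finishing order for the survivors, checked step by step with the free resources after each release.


Minimum abort set: P8.
Key observation: the deadlocked P0 becomes finishable only because P8 released (1, 2, 0); it completes at step 3 below.
Minimality: the empty abort set fails — the state is deadlocked as it stands.
Survivors finish in the order: P2, P7, P0, P4, P5. Step-by-step check (pool after the aborts first):
  pool = (4, 4, 1)
  run P2 (needs (0, 2, 1), free (4, 4, 1)); after release of (2, 3, 1) the pool is (6, 7, 2)
  run P7 (needs (3, 1, 2), free (6, 7, 2)); after release of (1, 1, 0) the pool is (7, 8, 2)
  run P0 (needs (7, 1, 2), free (7, 8, 2)); after release of (0, 2, 3) the pool is (7, 10, 5)
  run P4 (needs (2, 7, 1), free (7, 10, 5)); after release of (0, 2, 3) the pool is (7, 12, 8)
  run P5 (needs (4, 4, 3), free (7, 12, 8)); after release of (1, 1, 0) the pool is (8, 13, 8)


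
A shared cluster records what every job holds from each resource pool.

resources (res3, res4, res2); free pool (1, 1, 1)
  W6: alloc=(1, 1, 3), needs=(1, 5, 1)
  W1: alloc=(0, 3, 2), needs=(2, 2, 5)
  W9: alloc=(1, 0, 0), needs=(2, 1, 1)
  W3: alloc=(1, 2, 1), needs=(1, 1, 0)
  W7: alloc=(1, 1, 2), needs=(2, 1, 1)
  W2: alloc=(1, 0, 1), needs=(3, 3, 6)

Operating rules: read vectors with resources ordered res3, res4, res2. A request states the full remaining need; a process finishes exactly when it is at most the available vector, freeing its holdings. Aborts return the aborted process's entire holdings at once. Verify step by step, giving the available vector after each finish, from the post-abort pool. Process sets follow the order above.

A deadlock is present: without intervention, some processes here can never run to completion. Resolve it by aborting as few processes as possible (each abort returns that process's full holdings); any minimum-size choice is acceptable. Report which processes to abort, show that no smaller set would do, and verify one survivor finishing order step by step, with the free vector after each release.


Abort W1.
Key observation: before aborting W1, W6 was permanently blocked — no order could ever run it; afterwards it completes at step 2.
Minimality: the empty abort set fails — the state is deadlocked as it stands.
The survivors complete as W3, W6, W2, W9, W7. Step-by-step check (starting from the post-abort pool):
  pool = (1, 4, 3)
  W3: need (1, 1, 0) fits (1, 4, 3); releases (1, 2, 1), pool now (2, 6, 4)
  W6: need (1, 5, 1) fits (2, 6, 4); releases (1, 1, 3), pool now (3, 7, 7)
  W2: need (3, 3, 6) fits (3, 7, 7); releases (1, 0, 1), pool now (4, 7, 8)
  W9: need (2, 1, 1) fits (4, 7, 8); releases (1, 0, 0), pool now (5, 7, 8)
  W7: need (2, 1, 1) fits (5, 7, 8); releases (1, 1, 2), pool now (6, 8, 10)


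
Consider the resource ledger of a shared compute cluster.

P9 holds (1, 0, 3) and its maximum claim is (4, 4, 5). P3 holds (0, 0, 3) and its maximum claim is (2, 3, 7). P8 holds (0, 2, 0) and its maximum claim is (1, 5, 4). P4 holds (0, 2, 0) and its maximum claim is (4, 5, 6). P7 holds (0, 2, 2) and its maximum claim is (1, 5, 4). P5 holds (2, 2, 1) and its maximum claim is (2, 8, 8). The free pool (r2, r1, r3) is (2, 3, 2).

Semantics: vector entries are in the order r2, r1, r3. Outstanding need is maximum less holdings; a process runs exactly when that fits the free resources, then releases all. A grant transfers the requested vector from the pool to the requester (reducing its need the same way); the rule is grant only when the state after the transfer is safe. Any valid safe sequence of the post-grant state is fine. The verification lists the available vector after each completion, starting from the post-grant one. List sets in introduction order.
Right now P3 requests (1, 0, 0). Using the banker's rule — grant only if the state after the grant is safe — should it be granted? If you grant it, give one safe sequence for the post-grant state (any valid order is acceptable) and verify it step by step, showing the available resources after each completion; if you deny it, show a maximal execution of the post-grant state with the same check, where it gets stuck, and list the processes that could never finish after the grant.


GRANT. The post-grant state is safe; one safe sequence: P7, P8, P3, P5, P9, P4.
Key observation: granting shrinks the pool to (1, 3, 2), yet P7 still fits and the chain goes through.
Verifying the post-grant state step by step:
  pool = (1, 3, 2)
  run P7 (needs (1, 3, 2), free (1, 3, 2)); after release of (0, 2, 2) the pool is (1, 5, 4)
  run P8 (needs (1, 3, 4), free (1, 5, 4)); after release of (0, 2, 0) the pool is (1, 7, 4)
  run P3 (needs (1, 3, 4), free (1, 7, 4)); after release of (1, 0, 3) the pool is (2, 7, 7)
  run P5 (needs (0, 6, 7), free (2, 7, 7)); after release of (2, 2, 1) the pool is (4, 9, 8)
  run P9 (needs (3, 4, 2), free (4, 9, 8)); after release of (1, 0, 3) the pool is (5, 9, 11)
  run P4 (needs (4, 3, 6), free (5, 9, 11)); after release of (0, 2, 0) the pool is (5, 11, 11)
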